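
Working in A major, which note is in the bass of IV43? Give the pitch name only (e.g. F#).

IV in A major has root D; the chord is D-F#-A-C#.
The figure 43 means second inversion — the fifth is in the bass.

A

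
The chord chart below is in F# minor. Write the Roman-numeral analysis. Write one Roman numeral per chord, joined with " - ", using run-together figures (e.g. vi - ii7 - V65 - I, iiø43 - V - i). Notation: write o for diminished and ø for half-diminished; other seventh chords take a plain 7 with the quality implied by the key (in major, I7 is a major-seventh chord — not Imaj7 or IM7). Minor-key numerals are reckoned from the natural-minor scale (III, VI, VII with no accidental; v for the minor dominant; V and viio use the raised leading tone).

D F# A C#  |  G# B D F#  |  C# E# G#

VI7 - iiø7 - V

D-F#-A-C# has root D, degree 6 in F# minor, so VI7.
G#-B-D-F#: half-diminished seventh chord on G# = scale degree 2 → iiø7.
C#-E#-G#: major triad on C# = scale degree 5 → V.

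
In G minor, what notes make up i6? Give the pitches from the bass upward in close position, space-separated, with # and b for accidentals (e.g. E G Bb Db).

Bb D G

The numeral's case and figure indicate a minor triad. In G minor its root, scale degree 1, is G.
Stacking thirds from G gives G-Bb-D.
The figured bass 6 indicates first inversion, placing the third (Bb) in the bass: Bb-D-G.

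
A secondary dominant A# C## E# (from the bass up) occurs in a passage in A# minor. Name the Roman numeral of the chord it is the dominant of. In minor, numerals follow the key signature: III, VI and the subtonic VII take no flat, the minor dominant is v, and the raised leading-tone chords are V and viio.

The chord is a major triad on A#.
A dominant resolves down a perfect fifth: A# → D#. In A# minor, D# is scale degree 4, i.e. iv.

iv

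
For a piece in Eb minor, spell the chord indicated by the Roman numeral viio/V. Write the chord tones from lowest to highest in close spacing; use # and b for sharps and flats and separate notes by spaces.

A C Eb

The slash marks an applied leading-tone chord: viio of V. In Eb minor, V is Bb, so the leading tone to it is A, a half step below.
Building a diminished triad on A gives A-C-Eb.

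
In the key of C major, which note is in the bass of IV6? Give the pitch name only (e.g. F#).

A

IV in C major has root F; the chord is F-A-C.
The figure 6 means first inversion — the third is in the bass.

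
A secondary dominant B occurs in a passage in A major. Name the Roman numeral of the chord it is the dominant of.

The chord is a major triad on B.
A dominant resolves down a perfect fifth: B → E. In A major, E is scale degree 5, i.e. V.

V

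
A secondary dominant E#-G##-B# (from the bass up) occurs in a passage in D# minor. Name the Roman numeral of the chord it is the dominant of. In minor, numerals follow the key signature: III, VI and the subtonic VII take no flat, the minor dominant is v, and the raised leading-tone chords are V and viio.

V

The chord is a major triad on E#.
A dominant resolves down a perfect fifth: E# → A#. In D# minor, A# is scale degree 5, i.e. V.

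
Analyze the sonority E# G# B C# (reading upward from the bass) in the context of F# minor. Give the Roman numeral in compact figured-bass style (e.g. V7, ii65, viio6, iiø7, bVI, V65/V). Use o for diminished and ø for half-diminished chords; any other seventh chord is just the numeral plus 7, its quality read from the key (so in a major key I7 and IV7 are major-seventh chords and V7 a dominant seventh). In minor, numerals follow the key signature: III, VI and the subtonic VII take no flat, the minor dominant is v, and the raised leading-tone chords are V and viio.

V65

The pitches C#-E#-G#-B form a dominant seventh chord rooted on C#.
C# is scale degree 5 in F# minor, and a dominant seventh chord on that degree is written V7.
With E# in the bass the chord is in first inversion, so the figured bass is 65.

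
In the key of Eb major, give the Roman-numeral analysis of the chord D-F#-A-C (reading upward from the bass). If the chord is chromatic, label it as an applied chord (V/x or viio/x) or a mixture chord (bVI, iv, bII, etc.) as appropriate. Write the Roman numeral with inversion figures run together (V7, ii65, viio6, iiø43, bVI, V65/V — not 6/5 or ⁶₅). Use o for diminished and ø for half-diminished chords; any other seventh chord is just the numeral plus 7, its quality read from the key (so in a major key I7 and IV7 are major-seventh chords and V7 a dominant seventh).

V7/iii

The pitches D-F#-A-C form a dominant seventh chord rooted on D.
D is not a diatonic chord root with this quality in Eb major, but it lies a perfect fifth above G (iii), so the chord functions as an applied dominant of iii.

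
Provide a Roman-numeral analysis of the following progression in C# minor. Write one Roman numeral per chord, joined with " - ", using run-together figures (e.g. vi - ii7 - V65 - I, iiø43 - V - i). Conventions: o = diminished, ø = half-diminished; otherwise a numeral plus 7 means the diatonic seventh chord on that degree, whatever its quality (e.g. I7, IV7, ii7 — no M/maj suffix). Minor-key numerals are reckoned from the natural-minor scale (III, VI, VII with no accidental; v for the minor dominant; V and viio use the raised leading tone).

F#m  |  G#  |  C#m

iv - V - i

F#m: minor triad on F# = scale degree 4 → iv.
G#: major triad on G# = scale degree 5 → V.
C#m has root C#, degree 1 in C# minor, so i.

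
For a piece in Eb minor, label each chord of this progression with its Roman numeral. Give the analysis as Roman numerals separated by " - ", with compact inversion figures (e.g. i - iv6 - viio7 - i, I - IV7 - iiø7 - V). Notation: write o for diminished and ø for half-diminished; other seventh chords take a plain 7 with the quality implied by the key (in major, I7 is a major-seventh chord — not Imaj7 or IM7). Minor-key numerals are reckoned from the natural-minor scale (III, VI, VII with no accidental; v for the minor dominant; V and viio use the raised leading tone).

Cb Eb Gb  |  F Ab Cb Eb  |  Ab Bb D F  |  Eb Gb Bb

VI - iiø7 - V42 - i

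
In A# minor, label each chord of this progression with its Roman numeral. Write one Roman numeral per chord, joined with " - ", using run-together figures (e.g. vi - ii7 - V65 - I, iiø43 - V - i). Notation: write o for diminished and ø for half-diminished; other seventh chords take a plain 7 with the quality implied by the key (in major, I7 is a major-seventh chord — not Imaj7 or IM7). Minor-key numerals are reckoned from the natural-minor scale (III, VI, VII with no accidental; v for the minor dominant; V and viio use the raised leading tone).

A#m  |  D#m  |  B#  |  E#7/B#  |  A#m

i - iv - V/V - V43 - i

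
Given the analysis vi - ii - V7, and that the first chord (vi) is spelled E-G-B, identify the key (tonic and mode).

G major

vi is given as E-G-B — a minor triad with root E.
vi on E implies E is the submediant; that puts the tonic at G, and the lowercase numeral fits major mode.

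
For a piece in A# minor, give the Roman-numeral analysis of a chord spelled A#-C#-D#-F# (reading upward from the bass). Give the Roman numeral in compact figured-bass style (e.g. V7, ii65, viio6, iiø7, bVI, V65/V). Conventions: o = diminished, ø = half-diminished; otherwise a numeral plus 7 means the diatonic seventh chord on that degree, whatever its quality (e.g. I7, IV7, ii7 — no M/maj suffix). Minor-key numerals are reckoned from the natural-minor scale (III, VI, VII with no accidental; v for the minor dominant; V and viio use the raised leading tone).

iv43

The pitches D#-F#-A#-C# form a minor seventh chord rooted on D#.
D# is scale degree 4 in A# minor, and a minor seventh chord on that degree is written iv7.
With A# in the bass the chord is in second inversion, so the figured bass is 43.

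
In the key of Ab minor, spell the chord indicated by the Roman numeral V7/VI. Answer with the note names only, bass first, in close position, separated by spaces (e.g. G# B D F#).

V7/VI is a secondary dominant — the dominant seventh of VI. VI in Ab minor is Fb, so the applied chord's root is Cb, a perfect fifth above.
Building a dominant seventh chord on Cb gives Cb-Eb-Gb-Bbb.

Cb Eb Gb Bbb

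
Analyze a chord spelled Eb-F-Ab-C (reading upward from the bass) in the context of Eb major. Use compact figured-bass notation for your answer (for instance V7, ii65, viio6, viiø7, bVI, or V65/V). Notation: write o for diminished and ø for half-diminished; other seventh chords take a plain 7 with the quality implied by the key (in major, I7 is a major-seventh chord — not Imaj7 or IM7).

The pitches F-Ab-C-Eb form a minor seventh chord rooted on F.
In Eb major, F is the supertonic; the diatonic minor seventh chord there is ii7.
With Eb in the bass the chord is in third inversion, so the figured bass is 42.

ii42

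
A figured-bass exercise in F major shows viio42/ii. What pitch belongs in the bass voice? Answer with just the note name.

Eb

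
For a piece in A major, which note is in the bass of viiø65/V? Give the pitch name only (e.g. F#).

The applied chord viiø65/V is rooted on D#: D#-F#-A-C#.
The figure 65 means first inversion — the third is in the bass.

F#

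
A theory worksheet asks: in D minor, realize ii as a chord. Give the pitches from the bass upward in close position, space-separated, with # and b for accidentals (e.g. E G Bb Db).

ii is the minor supertonic, borrowed from the parallel major (the Dorian ii). In D minor that root is E.
So the chord is E-G-B, a minor triad.

E G B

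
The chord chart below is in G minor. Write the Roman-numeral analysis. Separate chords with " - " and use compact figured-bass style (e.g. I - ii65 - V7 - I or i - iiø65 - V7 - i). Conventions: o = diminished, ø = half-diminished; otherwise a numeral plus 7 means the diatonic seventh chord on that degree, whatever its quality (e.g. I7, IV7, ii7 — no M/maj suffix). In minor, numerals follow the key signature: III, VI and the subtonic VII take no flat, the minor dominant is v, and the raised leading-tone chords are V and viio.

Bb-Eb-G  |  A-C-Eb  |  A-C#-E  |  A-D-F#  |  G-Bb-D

VI64 - iio - V/V - V64 - i

Bb-Eb-G: major triad on Eb = scale degree 6 → VI64.
A-C-Eb: root A is the supertonic; diminished triad there is iio.
A-C#-E: chromatic; A is V of V, so V/V.
A-D-F# has root D, degree 5 in G minor, so V64.
G-Bb-D: minor triad on G = scale degree 1 → i.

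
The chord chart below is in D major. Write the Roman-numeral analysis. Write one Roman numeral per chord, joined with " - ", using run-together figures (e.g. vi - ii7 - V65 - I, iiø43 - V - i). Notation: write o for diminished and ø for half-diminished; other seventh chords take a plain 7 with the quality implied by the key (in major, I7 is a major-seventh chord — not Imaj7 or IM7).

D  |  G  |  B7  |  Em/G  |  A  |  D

I - IV - V7/ii - ii6 - V - I

D has root D, degree 1 in D major, so I.
G has root G, degree 4 in D major, so IV.
B7: a dominant seventh chord on B, the applied dominant of ii → V7/ii.
Em/G: root E is the supertonic; minor triad there is ii6.
A: major triad on A = scale degree 5 → V.
D: major triad on D = scale degree 1 → I.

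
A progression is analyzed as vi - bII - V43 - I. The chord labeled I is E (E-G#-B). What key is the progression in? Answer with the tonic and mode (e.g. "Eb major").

E major

I is given as E-G#-B — a major triad with root E.
If E is scale degree 1 and the mode makes that degree carry a major triad, the tonic is E and the mode is major.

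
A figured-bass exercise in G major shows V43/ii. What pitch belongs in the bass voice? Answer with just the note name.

The applied chord V43/ii is rooted on E: E-G#-B-D.
The figure 43 means second inversion — the fifth is in the bass.

B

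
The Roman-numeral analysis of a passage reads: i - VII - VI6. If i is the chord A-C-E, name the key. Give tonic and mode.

i is given as A-C-E — a minor triad with root A.
If A is scale degree 1 and the mode makes that degree carry a minor triad, the tonic is A and the mode is minor.

A minor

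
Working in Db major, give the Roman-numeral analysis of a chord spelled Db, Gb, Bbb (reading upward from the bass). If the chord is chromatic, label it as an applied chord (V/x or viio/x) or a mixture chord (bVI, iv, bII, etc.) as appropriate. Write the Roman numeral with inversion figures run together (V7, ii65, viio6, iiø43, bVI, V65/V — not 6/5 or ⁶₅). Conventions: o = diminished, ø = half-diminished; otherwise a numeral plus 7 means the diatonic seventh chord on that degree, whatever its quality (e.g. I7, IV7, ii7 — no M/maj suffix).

The pitches Gb-Bbb-Db form a minor triad rooted on Gb.
Gb is the fourth degree of Db major. This is the minor subdominant, borrowed from the parallel minor.
With Db in the bass the chord is in second inversion, so the figured bass is 64.

iv64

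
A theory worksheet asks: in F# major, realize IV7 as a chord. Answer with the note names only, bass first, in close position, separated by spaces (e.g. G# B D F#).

The numeral's case and figure indicate a major seventh chord. In F# major its root, scale degree 4, is B.
Stacking thirds from B gives B-D#-F#-A#.

B D# F# A#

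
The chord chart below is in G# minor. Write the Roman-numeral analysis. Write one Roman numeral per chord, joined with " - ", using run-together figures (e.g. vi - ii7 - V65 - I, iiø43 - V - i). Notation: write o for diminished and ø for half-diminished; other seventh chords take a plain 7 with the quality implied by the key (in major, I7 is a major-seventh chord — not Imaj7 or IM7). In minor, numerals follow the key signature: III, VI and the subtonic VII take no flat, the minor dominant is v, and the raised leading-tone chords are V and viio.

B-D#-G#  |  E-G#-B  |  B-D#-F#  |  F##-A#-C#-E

i6 - VI - III - viio7

B-D#-G#: root G# is the tonic; minor triad there is i6.
E-G#-B: root E is the submediant; major triad there is VI.
B-D#-F# has root B, degree 3 in G# minor, so III.
F##-A#-C#-E: fully diminished seventh chord on F## = scale degree 7 → viio7.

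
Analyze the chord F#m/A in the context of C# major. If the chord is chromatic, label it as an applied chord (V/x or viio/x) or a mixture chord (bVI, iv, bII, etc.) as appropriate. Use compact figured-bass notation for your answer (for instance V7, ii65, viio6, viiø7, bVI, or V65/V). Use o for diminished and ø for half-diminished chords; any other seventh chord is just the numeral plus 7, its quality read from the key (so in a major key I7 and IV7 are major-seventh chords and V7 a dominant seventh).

Stacked in thirds the chord is F#-A-C#: a minor triad on F#.
F# is the fourth degree of C# major. This is the minor subdominant, borrowed from the parallel minor.
With A in the bass the chord is in first inversion, so the figured bass is 6.

iv6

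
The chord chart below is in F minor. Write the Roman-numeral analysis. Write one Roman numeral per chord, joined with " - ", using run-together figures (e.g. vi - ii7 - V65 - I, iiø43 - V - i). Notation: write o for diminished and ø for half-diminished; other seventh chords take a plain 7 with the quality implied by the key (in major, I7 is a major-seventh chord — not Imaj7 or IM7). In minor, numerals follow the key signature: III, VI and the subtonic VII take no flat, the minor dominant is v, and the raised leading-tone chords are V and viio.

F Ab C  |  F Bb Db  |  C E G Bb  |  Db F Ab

i - iv64 - V7 - VI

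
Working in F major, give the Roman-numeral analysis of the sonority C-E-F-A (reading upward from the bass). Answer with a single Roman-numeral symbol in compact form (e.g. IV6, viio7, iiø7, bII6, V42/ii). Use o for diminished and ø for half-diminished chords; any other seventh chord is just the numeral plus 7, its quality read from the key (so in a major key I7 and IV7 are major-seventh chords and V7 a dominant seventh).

Stacked in thirds the chord is F-A-C-E: a major seventh chord on F.
F is scale degree 1 in F major, and a major seventh chord on that degree is written I7.
With C in the bass the chord is in second inversion, so the figured bass is 43.

I43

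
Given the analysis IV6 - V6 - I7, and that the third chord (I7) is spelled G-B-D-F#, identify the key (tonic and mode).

G major

The anchor chord is a major seventh chord on G, labeled I7.
If G is scale degree 1 and the mode makes that degree carry a major seventh chord, the tonic is G and the mode is major.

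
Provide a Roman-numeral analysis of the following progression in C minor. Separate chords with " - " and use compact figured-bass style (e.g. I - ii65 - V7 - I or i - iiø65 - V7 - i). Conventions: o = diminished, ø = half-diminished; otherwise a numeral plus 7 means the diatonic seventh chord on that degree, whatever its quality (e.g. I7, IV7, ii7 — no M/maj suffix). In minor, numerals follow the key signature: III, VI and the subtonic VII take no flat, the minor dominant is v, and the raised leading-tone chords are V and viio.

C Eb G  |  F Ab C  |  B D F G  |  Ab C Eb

C-Eb-G: root C is the tonic; minor triad there is i.
F-Ab-C has root F, degree 4 in C minor, so iv.
B-D-F-G: dominant seventh chord on G = scale degree 5 → V65.
Ab-C-Eb has root Ab, degree 6 in C minor, so VI.

i - iv - V65 - VI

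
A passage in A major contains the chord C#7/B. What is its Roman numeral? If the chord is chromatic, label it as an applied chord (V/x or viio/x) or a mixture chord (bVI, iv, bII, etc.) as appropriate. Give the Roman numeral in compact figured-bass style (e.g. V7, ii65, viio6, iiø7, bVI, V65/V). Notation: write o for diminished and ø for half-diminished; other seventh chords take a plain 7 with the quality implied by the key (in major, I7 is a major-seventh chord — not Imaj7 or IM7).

V42/vi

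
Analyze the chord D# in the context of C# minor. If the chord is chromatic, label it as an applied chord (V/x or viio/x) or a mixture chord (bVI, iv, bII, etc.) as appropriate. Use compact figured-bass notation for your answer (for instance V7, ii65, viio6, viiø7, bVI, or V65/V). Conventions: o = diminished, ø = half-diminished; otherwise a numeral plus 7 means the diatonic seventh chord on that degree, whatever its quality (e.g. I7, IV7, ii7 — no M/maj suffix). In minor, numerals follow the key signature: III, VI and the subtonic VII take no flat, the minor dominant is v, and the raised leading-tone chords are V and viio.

V/V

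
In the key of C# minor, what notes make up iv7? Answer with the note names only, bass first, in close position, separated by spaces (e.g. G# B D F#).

The numeral's case and figure indicate a minor seventh chord. In C# minor its root, scale degree 4, is F#.
Stacking thirds from F# gives F#-A-C#-E.

F# A C# E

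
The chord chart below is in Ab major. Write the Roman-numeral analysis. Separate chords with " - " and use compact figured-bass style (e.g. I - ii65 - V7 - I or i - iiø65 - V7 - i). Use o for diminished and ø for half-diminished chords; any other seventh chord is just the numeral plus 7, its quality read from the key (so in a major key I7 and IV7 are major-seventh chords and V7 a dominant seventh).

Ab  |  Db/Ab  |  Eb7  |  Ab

Ab: major triad on Ab = scale degree 1 → I.
Db/Ab: root Db is the subdominant; major triad there is IV64.
Eb7: root Eb is the dominant; dominant seventh chord there is V7.
Ab: root Ab is the tonic; major triad there is I.

I - IV64 - V7 - I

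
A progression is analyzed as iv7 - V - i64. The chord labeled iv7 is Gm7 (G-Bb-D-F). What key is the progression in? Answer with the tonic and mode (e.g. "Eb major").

The anchor chord is a minor seventh chord on G, labeled iv7.
Counting down 3 scale steps from G places the tonic on D; a minor seventh chord on degree 4 is diatonic only in minor.

D minor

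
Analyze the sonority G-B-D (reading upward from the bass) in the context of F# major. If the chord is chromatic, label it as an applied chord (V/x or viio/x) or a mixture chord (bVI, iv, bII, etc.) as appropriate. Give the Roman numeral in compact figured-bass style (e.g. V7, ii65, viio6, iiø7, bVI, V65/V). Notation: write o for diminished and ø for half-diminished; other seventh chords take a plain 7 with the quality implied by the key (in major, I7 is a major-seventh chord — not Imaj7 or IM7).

bII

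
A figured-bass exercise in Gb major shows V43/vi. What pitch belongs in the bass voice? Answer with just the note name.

The applied chord V43/vi is rooted on Bb: Bb-D-F-Ab.
The figure 43 means second inversion — the fifth is in the bass.

F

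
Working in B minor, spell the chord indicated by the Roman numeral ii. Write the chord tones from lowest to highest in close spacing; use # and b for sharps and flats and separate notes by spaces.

Scale degree 2 in B minor is C#; here the chord built on it is altered to a minor triad. ii is the minor supertonic, borrowed from the parallel major (the Dorian ii).
So the chord is C#-E-G#.

C# E G#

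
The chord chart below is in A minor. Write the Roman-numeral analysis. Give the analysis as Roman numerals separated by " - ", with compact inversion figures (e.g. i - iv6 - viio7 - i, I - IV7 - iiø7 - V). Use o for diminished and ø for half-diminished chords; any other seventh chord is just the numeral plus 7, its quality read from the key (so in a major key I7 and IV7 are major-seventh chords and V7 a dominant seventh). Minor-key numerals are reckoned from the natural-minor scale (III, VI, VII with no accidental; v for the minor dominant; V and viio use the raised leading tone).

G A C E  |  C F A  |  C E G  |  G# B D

G-A-C-E: root A is the tonic; minor seventh chord there is i42.
C-F-A has root F, degree 6 in A minor, so VI64.
C-E-G: major triad on C = scale degree 3 → III.
G#-B-D: diminished triad on G# = scale degree 7 → viio.

i42 - VI64 - III - viio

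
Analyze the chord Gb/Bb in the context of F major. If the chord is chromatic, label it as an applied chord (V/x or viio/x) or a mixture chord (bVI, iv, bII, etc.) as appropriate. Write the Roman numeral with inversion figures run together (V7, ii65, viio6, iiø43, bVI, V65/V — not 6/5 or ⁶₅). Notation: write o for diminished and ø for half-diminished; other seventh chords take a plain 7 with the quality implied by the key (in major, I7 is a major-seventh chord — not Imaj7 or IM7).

bII6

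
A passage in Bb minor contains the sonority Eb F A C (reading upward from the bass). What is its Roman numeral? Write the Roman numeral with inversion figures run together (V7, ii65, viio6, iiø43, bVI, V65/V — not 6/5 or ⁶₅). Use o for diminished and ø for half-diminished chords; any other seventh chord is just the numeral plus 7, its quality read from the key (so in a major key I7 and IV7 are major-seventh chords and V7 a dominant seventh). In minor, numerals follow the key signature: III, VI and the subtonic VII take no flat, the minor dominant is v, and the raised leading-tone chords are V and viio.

The pitches F-A-C-Eb form a dominant seventh chord rooted on F.
In Bb minor, F is the dominant; the diatonic dominant seventh chord there is V7.
With Eb in the bass the chord is in third inversion, so the figured bass is 42.

V42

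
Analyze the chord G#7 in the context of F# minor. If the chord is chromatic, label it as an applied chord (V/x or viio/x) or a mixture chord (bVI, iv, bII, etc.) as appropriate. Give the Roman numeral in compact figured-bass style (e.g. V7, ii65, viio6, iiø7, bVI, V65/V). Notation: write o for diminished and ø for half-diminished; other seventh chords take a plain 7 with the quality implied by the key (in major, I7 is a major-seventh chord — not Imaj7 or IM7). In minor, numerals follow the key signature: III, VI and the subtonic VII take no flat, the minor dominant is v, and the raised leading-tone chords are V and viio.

The pitches G#-B#-D#-F# form a dominant seventh chord rooted on G#.
G# is not a diatonic chord root with this quality in F# minor, but it lies a perfect fifth above C# (V), so the chord functions as an applied dominant of V.

V7/V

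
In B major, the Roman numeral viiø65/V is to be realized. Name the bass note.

G#

The applied chord viiø65/V is rooted on E#: E#-G#-B-D#.
The figure 65 means first inversion — the third is in the bass.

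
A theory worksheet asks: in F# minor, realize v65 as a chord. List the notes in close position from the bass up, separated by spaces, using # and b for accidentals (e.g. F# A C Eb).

E G# B C#

In F# minor, the fifth degree is C#, and the diatonic chord built there is a minor seventh chord.
That chord is spelled C#-E-G#-B.
The figured bass 65 indicates first inversion, placing the third (E) in the bass: E-G#-B-C#.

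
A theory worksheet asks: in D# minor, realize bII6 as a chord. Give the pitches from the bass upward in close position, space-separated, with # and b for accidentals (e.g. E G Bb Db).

G# B E

bII6 is the Neapolitan sixth — a major triad on the lowered second degree, here in its customary first inversion. In D# minor that root is E.
So the chord is E-G#-B, a major triad.
The figured bass 6 indicates first inversion, placing the third (G#) in the bass: G#-B-E.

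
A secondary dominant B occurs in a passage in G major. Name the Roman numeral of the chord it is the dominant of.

vi

The chord is a major triad on B.
A dominant resolves down a perfect fifth: B → E. In G major, E is scale degree 6, i.e. vi.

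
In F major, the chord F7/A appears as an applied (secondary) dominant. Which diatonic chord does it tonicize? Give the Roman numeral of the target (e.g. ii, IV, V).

IV

The chord is a dominant seventh chord on F.
A dominant resolves down a perfect fifth: F → Bb. In F major, Bb is scale degree 4, i.e. IV.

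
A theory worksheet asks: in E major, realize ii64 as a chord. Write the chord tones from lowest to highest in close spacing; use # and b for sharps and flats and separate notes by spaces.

C# F# A

The numeral's case and figure indicate a minor triad. In E major its root, scale degree 2, is F#.
Stacking thirds from F# gives F#-A-C#.
The figured bass 64 indicates second inversion, placing the fifth (C#) in the bass: C#-F#-A.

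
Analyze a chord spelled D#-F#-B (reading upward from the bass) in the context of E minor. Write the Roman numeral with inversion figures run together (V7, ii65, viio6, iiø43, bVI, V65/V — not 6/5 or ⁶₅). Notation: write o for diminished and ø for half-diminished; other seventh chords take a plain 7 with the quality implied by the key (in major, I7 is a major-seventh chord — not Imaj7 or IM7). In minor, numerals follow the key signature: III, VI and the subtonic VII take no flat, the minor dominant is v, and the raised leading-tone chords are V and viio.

V6

Stacked in thirds the chord is B-D#-F#: a major triad on B.
B is scale degree 5 in E minor, and a major triad on that degree is written V.
With D# in the bass the chord is in first inversion, so the figured bass is 6.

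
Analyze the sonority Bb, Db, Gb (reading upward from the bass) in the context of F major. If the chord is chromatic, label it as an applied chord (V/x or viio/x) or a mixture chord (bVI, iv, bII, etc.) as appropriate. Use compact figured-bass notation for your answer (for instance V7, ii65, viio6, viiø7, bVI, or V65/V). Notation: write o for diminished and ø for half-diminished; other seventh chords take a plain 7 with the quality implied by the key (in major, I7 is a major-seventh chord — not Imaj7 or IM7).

bII6

Stacked in thirds the chord is Gb-Bb-Db: a major triad on Gb.
Gb is the lowered second degree of F major (diatonic 2 would be G). This is the Neapolitan sixth — a major triad on the lowered second degree, here in its customary first inversion.
With Bb in the bass the chord is in first inversion, so the figured bass is 6.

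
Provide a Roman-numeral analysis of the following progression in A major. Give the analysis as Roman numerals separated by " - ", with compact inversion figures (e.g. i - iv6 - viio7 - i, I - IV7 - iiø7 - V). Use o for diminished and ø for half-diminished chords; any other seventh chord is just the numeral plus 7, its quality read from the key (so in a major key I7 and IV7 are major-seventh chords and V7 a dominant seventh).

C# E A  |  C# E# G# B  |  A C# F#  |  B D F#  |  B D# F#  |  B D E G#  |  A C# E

I6 - V7/vi - vi6 - ii - V/V - V43 - I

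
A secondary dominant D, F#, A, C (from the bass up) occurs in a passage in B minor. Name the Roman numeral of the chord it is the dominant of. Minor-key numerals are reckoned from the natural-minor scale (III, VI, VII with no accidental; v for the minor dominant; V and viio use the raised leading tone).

The chord is a dominant seventh chord on D.
A dominant resolves down a perfect fifth: D → G. In B minor, G is scale degree 6, i.e. VI.

VI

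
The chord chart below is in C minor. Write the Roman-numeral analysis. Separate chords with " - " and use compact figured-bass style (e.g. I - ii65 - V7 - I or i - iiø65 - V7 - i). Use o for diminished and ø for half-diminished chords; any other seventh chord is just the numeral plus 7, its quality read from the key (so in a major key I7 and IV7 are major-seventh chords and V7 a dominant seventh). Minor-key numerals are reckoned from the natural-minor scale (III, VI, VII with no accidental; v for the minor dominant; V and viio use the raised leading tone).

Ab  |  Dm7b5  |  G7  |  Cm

Ab: major triad on Ab = scale degree 6 → VI.
Dm7b5: root D is the supertonic; half-diminished seventh chord there is iiø7.
G7: dominant seventh chord on G = scale degree 5 → V7.
Cm has root C, degree 1 in C minor, so i.

VI - iiø7 - V7 - i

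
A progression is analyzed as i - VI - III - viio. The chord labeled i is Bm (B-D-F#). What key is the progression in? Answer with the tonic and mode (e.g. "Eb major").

B minor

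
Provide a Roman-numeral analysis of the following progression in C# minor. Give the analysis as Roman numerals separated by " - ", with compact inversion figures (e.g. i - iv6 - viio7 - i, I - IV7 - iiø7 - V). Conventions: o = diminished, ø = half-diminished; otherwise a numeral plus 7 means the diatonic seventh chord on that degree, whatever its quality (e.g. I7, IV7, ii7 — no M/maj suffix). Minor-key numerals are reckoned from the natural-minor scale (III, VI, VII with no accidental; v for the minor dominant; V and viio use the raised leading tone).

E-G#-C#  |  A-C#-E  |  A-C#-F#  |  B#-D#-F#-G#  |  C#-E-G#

i6 - VI - iv6 - V65 - i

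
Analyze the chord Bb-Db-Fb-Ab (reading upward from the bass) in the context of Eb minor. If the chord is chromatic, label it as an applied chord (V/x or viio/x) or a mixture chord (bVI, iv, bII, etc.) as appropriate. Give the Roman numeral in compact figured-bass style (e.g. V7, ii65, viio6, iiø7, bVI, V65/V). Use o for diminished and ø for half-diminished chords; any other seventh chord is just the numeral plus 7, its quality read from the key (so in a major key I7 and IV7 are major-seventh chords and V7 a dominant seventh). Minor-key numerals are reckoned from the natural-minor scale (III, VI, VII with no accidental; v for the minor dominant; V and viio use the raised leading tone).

Stacked in thirds the chord is Bb-Db-Fb-Ab: a half-diminished seventh chord on Bb.
Bb sits a half step below Cb (VI in Eb minor); a diminished chord there is the applied leading-tone chord of VI.

viiø7/VI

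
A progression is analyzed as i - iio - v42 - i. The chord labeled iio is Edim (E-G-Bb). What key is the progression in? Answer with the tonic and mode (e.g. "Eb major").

D minor

The anchor chord is a diminished triad on E, labeled iio.
If E is scale degree 2 and the mode makes that degree carry a diminished triad, the tonic is D and the mode is minor.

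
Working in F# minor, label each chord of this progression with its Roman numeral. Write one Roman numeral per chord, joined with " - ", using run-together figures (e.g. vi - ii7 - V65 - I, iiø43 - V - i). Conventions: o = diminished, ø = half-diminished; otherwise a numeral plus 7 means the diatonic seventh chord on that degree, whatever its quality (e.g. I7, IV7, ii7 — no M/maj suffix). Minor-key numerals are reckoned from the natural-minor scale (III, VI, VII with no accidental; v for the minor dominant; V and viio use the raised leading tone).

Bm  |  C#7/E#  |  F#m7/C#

iv - V65 - i43

Bm has root B, degree 4 in F# minor, so iv.
C#7/E#: root C# is the dominant; dominant seventh chord there is V65.
F#m7/C# has root F#, degree 1 in F# minor, so i43.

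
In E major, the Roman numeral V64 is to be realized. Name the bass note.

V in E major has root B; the chord is B-D#-F#.
The figure 64 means second inversion — the fifth is in the bass.

F#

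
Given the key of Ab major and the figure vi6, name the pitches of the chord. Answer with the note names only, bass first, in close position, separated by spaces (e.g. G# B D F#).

In Ab major, scale degree 6 is F, and the diatonic chord built there is a minor triad.
That chord is spelled F-Ab-C.
With the 6 figure the chord is in first inversion; from the bass Ab upward in close position it reads Ab-C-F.

Ab C F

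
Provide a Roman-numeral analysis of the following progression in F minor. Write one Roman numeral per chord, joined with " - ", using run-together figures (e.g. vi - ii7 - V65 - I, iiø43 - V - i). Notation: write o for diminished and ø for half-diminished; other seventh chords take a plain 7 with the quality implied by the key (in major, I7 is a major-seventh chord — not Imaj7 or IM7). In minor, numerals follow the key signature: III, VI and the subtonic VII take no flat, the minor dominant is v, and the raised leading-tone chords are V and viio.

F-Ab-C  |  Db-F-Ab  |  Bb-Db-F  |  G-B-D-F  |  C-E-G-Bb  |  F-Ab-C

i - VI - iv - V7/V - V7 - i

F-Ab-C: minor triad on F = scale degree 1 → i.
Db-F-Ab: root Db is the submediant; major triad there is VI.
Bb-Db-F has root Bb, degree 4 in F minor, so iv.
G-B-D-F is the secondary dominant of V (dominant seventh chord on G): V7/V.
C-E-G-Bb has root C, degree 5 in F minor, so V7.
F-Ab-C: minor triad on F = scale degree 1 → i.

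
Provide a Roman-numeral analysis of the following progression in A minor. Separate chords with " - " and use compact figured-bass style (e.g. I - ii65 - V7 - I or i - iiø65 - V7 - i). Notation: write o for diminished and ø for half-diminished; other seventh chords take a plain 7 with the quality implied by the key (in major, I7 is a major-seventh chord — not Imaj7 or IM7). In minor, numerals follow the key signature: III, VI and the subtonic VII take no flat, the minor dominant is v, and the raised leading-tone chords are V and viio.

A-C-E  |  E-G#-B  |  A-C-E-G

i - V - i7

A-C-E has root A, degree 1 in A minor, so i.
E-G#-B: root E is the dominant; major triad there is V.
A-C-E-G: root A is the tonic; minor seventh chord there is i7.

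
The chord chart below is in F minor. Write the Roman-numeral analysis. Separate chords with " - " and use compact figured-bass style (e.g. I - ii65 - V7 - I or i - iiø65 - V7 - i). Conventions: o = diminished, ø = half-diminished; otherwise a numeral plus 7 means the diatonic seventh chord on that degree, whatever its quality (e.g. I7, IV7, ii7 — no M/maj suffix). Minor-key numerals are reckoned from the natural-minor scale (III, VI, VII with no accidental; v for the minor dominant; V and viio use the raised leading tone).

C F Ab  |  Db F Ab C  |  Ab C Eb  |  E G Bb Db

i64 - VI7 - III - viio7

C-F-Ab: root F is the tonic; minor triad there is i64.
Db-F-Ab-C: major seventh chord on Db = scale degree 6 → VI7.
Ab-C-Eb has root Ab, degree 3 in F minor, so III.
E-G-Bb-Db has root E, degree 7 in F minor, so viio7.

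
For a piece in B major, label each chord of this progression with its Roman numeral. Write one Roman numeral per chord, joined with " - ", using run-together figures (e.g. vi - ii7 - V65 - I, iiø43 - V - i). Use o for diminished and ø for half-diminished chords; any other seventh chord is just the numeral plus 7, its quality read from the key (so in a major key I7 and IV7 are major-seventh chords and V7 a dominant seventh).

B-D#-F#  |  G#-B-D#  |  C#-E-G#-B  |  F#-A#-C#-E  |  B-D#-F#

I - vi - ii7 - V7 - I

B-D#-F# has root B, degree 1 in B major, so I.
G#-B-D#: root G# is the submediant; minor triad there is vi.
C#-E-G#-B: root C# is the supertonic; minor seventh chord there is ii7.
F#-A#-C#-E: dominant seventh chord on F# = scale degree 5 → V7.
B-D#-F#: major triad on B = scale degree 1 → I.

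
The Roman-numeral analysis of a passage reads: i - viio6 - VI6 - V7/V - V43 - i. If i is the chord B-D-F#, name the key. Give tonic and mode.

B minor

i is given as B-D-F# — a minor triad with root B.
If B is scale degree 1 and the mode makes that degree carry a minor triad, the tonic is B and the mode is minor.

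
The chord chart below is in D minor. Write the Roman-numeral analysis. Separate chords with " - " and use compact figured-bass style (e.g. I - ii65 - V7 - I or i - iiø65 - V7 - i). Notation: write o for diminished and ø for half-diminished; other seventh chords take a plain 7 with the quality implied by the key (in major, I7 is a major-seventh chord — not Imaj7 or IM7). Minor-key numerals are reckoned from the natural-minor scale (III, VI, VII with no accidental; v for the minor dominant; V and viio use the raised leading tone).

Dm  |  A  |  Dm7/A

Dm has root D, degree 1 in D minor, so i.
A: major triad on A = scale degree 5 → V.
Dm7/A: root D is the tonic; minor seventh chord there is i43.

i - V - i43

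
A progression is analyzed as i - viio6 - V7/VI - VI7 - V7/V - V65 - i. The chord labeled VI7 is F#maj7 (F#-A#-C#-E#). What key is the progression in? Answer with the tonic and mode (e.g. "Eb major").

A# minor

The anchor chord is a major seventh chord on F#, labeled VI7.
VI7 on F# implies F# is the submediant; that puts the tonic at A#, and the uppercase numeral fits minor mode.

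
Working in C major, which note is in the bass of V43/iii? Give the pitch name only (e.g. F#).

The applied chord V43/iii is rooted on B: B-D#-F#-A.
The figure 43 means second inversion — the fifth is in the bass.

F#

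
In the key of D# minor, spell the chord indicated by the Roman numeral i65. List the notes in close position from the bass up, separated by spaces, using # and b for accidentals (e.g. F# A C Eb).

The numeral's case and figure indicate a minor seventh chord. In D# minor its root, the first degree, is D#.
Stacking thirds from D# gives D#-F#-A#-C#.
The figured bass 65 indicates first inversion, placing the third (F#) in the bass: F#-A#-C#-D#.

F# A# C# D#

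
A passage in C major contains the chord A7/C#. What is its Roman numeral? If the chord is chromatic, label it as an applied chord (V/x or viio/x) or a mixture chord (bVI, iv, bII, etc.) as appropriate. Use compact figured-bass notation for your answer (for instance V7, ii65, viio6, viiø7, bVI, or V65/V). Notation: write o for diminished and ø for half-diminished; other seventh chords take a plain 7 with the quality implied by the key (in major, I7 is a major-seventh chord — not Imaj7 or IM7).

V65/ii

Stacked in thirds the chord is A-C#-E-G: a dominant seventh chord on A.
A is not a diatonic chord root with this quality in C major, but it lies a perfect fifth above D (ii), so the chord functions as an applied dominant of ii.
With C# in the bass the chord is in first inversion, so the figured bass is 65.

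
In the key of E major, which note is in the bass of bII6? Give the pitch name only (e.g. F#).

A

bII in E major has root F; the chord is F-A-C.
The figure 6 means first inversion — the third is in the bass.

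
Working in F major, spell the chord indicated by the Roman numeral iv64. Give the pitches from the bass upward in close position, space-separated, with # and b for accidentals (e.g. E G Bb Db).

iv64 is the minor subdominant, borrowed from the parallel minor. In F major that root is Bb.
So the chord is Bb-Db-F, a minor triad.
With the 64 figure the chord is in second inversion; from the bass F upward in close position it reads F-Bb-Db.

F Bb Db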